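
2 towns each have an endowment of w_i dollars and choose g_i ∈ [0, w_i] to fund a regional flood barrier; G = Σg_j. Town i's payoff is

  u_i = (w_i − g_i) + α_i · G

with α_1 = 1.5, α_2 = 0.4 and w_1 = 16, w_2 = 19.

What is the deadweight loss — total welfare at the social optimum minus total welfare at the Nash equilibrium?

17.1

∂u_i/∂g_i = α_i − 1, so town i contributes w_i if α_i > 1, else 0.
α_i > 1 for i ∈ {1}; NE contributions (16, 0), G = 16.
W^NE = Σw_i − G^NE + (Σα_i)·G^NE = 35 + 0.9·16 = 49.4.
Planner: ∂(Σu_j)/∂g_i = Σα_j − 1 = 0.9 > 0, so everyone contributes w_i; G^SO = 35, W^SO = 35 + 0.9·35 = 66.5.
Deadweight loss = 17.1.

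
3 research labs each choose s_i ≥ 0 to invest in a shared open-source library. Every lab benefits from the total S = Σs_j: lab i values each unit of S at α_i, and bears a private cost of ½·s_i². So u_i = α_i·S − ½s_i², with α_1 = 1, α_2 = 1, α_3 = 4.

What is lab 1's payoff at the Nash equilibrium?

5.5

Lab i's FOC: ∂u_i/∂s_i = α_i − s_i = 0, so s_i* = α_i.
NE contributions = (1, 1, 4); S = 6.
u_1 = α_1·S − ½·(s_1)² = 1·6 − ½·1² = 5.5.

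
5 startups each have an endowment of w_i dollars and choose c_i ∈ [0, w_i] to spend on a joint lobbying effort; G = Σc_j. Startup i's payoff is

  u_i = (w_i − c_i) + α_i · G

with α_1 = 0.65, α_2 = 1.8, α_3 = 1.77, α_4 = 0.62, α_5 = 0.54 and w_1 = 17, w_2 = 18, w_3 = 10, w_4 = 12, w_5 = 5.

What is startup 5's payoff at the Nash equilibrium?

20.12

∂u_i/∂c_i = α_i − 1, so startup i contributes w_i if α_i > 1, else 0.
α_i > 1 for i ∈ {2, 3}; NE contributions (0, 18, 10, 0, 0), G = 28.
u_5 = (5 − 0) + 0.54·28 = 20.12.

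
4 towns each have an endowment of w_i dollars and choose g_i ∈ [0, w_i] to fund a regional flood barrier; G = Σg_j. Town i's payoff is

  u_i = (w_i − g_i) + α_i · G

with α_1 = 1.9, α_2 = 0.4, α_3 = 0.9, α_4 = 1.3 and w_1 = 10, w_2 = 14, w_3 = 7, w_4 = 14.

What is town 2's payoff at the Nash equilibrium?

∂u_i/∂g_i = α_i − 1, so town i contributes w_i if α_i > 1, else 0.
α_i > 1 for i ∈ {1, 4}; NE contributions (10, 0, 0, 14), G = 24.
u_2 = (14 − 0) + 0.4·24 = 23.6.

23.6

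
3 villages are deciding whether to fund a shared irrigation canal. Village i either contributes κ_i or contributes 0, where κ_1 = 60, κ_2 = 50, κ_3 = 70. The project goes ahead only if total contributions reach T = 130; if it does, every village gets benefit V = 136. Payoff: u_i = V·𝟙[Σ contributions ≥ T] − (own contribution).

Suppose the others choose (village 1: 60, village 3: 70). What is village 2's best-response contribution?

Others' total = 130 ≥ 130; contributing adds cost 50 for no extra benefit.
Best response: 0.

0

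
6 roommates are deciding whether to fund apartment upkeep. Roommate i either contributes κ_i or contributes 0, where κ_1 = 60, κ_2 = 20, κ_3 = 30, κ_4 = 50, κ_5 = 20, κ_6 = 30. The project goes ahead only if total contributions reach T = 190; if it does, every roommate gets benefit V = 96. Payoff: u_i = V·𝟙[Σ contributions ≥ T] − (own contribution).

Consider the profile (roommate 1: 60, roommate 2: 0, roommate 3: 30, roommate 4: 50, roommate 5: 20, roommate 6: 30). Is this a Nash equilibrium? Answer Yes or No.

Total = 190 ≥ 190: provided.
Roommate 1 (pledges 60, payoff 36): dropping to 0 → total 130, payoff 0. No gain.
Roommate 2 (pledges 0, payoff 96): pledging 20 → total 210, payoff 76. No gain.
Roommate 3 (pledges 30, payoff 66): dropping to 0 → total 160, payoff 0. No gain.
Roommate 4 (pledges 50, payoff 46): dropping to 0 → total 140, payoff 0. No gain.
Roommate 5 (pledges 20, payoff 76): dropping to 0 → total 170, payoff 0. No gain.
Roommate 6 (pledges 30, payoff 66): dropping to 0 → total 160, payoff 0. No gain.

Yes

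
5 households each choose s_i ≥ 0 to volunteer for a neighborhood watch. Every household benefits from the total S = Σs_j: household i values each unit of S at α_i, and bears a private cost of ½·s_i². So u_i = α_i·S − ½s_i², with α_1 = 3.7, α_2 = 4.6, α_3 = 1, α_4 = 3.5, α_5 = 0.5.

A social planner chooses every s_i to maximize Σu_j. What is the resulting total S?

66.5

Planner FOC: ∂(Σu_j)/∂s_i = (Σα_j) − s_i = 0, so s_i^SO = Σα_j = 13.3 for every i; S^SO = 66.5.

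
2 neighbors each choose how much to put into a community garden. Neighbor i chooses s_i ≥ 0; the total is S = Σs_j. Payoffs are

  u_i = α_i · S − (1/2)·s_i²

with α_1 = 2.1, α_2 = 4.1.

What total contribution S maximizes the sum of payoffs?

Planner FOC: ∂(Σu_j)/∂s_i = (Σα_j) − s_i = 0, so s_i^SO = Σα_j = 6.2 for every i; S^SO = 12.4.

12.4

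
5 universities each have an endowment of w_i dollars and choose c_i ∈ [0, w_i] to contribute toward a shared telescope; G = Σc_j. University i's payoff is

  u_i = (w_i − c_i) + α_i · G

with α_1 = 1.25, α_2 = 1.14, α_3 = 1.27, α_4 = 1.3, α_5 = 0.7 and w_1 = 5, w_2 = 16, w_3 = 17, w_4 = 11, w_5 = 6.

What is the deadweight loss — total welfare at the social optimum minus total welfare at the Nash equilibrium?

∂u_i/∂c_i = α_i − 1, so university i contributes w_i if α_i > 1, else 0.
α_i > 1 for i ∈ {1, 2, 3, 4}; NE contributions (5, 16, 17, 11, 0), G = 49.
W^NE = Σw_i − G^NE + (Σα_i)·G^NE = 55 + 4.66·49 = 283.34.
Planner: ∂(Σu_j)/∂c_i = Σα_j − 1 = 4.66 > 0, so everyone contributes w_i; G^SO = 55, W^SO = 55 + 4.66·55 = 311.3.
Deadweight loss = 27.96.

27.96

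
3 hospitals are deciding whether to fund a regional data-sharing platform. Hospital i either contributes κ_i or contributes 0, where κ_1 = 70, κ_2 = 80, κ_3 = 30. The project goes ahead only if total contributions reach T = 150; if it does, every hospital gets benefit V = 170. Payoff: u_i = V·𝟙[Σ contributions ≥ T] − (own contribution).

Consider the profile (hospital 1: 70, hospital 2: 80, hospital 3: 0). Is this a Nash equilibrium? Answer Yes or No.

Total = 150 ≥ 150: provided.
Hospital 1 (pledges 70, payoff 100): dropping to 0 → total 80, payoff 0. No gain.
Hospital 2 (pledges 80, payoff 90): dropping to 0 → total 70, payoff 0. No gain.
Hospital 3 (pledges 0, payoff 170): pledging 30 → total 180, payoff 140. No gain.

Yes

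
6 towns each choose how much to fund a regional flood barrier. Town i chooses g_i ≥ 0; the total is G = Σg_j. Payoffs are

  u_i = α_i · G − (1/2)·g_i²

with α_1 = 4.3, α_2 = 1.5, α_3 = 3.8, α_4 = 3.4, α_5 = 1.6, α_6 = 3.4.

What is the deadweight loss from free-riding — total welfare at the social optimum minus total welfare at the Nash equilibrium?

678.43

Town i's FOC: ∂u_i/∂g_i = α_i − g_i = 0, so g_i* = α_i.
NE contributions = (4.3, 1.5, 3.8, 3.4, 1.6, 3.4); G = 18.
W^NE = (Σα)·G − ½Σα_i² = 18² − ½·60.86 = 293.57.
Planner sets g_i = Σα_j = 18 for every i, so G^SO = 6·18 = 108.
W^SO = (Σα)·G^SO − ½·6·(Σα)² = (6/2)·18² = 972.
Deadweight loss = W^SO − W^NE = 678.43.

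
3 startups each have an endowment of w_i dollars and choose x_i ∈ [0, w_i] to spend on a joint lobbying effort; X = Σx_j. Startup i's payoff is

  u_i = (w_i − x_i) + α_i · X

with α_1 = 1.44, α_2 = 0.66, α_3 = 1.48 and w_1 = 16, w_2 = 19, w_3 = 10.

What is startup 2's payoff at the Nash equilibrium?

∂u_i/∂x_i = α_i − 1, so startup i contributes w_i if α_i > 1, else 0.
α_i > 1 for i ∈ {1, 3}; NE contributions (16, 0, 10), X = 26.
u_2 = (19 − 0) + 0.66·26 = 36.16.

36.16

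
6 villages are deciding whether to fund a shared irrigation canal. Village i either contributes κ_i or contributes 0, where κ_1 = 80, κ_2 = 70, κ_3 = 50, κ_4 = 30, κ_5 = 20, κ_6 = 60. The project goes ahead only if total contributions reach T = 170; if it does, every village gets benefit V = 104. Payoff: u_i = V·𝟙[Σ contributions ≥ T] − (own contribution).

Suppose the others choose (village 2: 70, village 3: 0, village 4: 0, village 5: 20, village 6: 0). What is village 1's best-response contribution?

80

Others' total = 90. Contributing 80 brings total to 170 ≥ 170: gain V − κ_1 = 24.
Best response: 80.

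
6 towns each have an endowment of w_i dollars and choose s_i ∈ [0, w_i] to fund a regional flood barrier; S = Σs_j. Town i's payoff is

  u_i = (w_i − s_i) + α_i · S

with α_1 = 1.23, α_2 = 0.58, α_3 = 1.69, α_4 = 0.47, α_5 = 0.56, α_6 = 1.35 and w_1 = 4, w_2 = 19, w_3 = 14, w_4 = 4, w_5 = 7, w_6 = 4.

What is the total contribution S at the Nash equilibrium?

∂u_i/∂s_i = α_i − 1, so town i contributes w_i if α_i > 1, else 0.
α_i > 1 for i ∈ {1, 3, 6}; NE contributions (4, 0, 14, 0, 0, 4), S = 22.

22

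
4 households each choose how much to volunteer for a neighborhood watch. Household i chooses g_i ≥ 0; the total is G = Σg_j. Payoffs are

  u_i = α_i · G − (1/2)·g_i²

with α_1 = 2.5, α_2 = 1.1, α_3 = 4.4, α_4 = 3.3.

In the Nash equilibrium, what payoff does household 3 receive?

Household i's FOC: ∂u_i/∂g_i = α_i − g_i = 0, so g_i* = α_i.
NE contributions = (2.5, 1.1, 4.4, 3.3); G = 11.3.
u_3 = α_3·G − ½·(g_3)² = 4.4·11.3 − ½·4.4² = 40.04.

40.04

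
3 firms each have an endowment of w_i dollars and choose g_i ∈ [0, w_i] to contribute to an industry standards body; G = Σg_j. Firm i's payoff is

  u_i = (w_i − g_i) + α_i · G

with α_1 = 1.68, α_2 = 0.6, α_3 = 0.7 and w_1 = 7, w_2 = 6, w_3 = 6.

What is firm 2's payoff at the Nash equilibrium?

∂u_i/∂g_i = α_i − 1, so firm i contributes w_i if α_i > 1, else 0.
α_i > 1 for i ∈ {1}; NE contributions (7, 0, 0), G = 7.
u_2 = (6 − 0) + 0.6·7 = 10.2.

10.2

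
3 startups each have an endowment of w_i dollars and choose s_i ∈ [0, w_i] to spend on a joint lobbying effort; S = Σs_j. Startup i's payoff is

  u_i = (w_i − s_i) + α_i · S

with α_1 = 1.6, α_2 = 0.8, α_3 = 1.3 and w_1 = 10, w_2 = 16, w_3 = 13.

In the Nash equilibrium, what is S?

∂u_i/∂s_i = α_i − 1, so startup i contributes w_i if α_i > 1, else 0.
α_i > 1 for i ∈ {1, 3}; NE contributions (10, 0, 13), S = 23.

23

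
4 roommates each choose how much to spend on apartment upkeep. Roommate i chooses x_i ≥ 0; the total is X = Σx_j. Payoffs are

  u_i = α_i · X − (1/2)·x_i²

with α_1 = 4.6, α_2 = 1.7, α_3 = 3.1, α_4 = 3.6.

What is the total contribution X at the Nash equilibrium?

Roommate i's FOC: ∂u_i/∂x_i = α_i − x_i = 0, so x_i* = α_i.
NE contributions = (4.6, 1.7, 3.1, 3.6); X = 13.

13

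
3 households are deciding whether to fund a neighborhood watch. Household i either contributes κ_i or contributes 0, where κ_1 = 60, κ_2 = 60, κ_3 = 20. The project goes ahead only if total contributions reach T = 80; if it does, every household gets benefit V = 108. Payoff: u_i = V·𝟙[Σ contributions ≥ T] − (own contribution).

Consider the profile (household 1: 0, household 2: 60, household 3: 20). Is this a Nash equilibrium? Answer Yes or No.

Total = 80 ≥ 80: provided.
Household 1 (pledges 0, payoff 108): pledging 60 → total 140, payoff 48. No gain.
Household 2 (pledges 60, payoff 48): dropping to 0 → total 20, payoff 0. No gain.
Household 3 (pledges 20, payoff 88): dropping to 0 → total 60, payoff 0. No gain.

Yes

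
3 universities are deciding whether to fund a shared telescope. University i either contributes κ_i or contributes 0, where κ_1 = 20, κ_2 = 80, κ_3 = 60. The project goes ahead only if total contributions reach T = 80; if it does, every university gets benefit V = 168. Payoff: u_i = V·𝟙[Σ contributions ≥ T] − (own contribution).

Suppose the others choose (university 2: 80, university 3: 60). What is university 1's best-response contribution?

0

Others' total = 140 ≥ 80; contributing adds cost 20 for no extra benefit.
Best response: 0.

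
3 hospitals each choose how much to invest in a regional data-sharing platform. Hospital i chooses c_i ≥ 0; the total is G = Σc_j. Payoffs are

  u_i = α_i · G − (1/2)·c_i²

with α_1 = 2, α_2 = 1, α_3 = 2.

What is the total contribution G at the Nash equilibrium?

5

Hospital i's FOC: ∂u_i/∂c_i = α_i − c_i = 0, so c_i* = α_i.
NE contributions = (2, 1, 2); G = 5.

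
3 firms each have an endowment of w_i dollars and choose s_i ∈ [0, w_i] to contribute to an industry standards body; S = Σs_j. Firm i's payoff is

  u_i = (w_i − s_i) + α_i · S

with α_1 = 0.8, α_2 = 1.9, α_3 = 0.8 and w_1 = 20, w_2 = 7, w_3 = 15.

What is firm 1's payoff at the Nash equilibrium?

∂u_i/∂s_i = α_i − 1, so firm i contributes w_i if α_i > 1, else 0.
α_i > 1 for i ∈ {2}; NE contributions (0, 7, 0), S = 7.
u_1 = (20 − 0) + 0.8·7 = 25.6.

25.6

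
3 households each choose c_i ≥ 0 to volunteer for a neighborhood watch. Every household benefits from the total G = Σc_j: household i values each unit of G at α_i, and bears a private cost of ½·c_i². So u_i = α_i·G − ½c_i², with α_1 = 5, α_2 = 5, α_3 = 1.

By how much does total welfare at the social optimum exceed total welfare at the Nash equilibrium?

Household i's FOC: ∂u_i/∂c_i = α_i − c_i = 0, so c_i* = α_i.
NE contributions = (5, 5, 1); G = 11.
W^NE = (Σα)·G − ½Σα_i² = 11² − ½·51 = 95.5.
Planner sets c_i = Σα_j = 11 for every i, so G^SO = 3·11 = 33.
W^SO = (Σα)·G^SO − ½·3·(Σα)² = (3/2)·11² = 181.5.
Deadweight loss = W^SO − W^NE = 86.

86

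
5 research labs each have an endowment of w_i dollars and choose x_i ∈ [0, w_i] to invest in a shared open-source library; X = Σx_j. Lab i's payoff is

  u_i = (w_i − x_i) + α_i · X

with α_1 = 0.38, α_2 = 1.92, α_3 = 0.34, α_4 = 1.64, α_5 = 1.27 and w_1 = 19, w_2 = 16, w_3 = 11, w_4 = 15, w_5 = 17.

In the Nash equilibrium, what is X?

48

∂u_i/∂x_i = α_i − 1, so lab i contributes w_i if α_i > 1, else 0.
α_i > 1 for i ∈ {2, 4, 5}; NE contributions (0, 16, 0, 15, 17), X = 48.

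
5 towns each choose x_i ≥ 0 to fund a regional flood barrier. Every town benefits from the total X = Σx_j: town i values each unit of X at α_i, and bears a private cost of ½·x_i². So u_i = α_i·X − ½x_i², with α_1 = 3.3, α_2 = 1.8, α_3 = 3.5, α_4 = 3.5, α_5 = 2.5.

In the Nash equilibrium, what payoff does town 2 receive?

24.66

Town i's FOC: ∂u_i/∂x_i = α_i − x_i = 0, so x_i* = α_i.
NE contributions = (3.3, 1.8, 3.5, 3.5, 2.5); X = 14.6.
u_2 = α_2·X − ½·(x_2)² = 1.8·14.6 − ½·1.8² = 24.66.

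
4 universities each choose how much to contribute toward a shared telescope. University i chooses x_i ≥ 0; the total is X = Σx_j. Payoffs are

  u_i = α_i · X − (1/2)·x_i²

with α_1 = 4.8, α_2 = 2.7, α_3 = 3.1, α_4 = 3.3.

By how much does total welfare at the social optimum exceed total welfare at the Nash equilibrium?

University i's FOC: ∂u_i/∂x_i = α_i − x_i = 0, so x_i* = α_i.
NE contributions = (4.8, 2.7, 3.1, 3.3); X = 13.9.
W^NE = (Σα)·X − ½Σα_i² = 13.9² − ½·50.83 = 167.795.
Planner sets x_i = Σα_j = 13.9 for every i, so X^SO = 4·13.9 = 55.6.
W^SO = (Σα)·X^SO − ½·4·(Σα)² = (4/2)·13.9² = 386.42.
Deadweight loss = W^SO − W^NE = 218.625.

218.625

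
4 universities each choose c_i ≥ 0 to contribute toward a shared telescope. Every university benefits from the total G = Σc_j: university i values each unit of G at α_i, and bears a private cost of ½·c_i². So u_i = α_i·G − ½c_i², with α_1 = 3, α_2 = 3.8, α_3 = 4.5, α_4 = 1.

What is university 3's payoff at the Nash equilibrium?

University i's FOC: ∂u_i/∂c_i = α_i − c_i = 0, so c_i* = α_i.
NE contributions = (3, 3.8, 4.5, 1); G = 12.3.
u_3 = α_3·G − ½·(c_3)² = 4.5·12.3 − ½·4.5² = 45.225.

45.225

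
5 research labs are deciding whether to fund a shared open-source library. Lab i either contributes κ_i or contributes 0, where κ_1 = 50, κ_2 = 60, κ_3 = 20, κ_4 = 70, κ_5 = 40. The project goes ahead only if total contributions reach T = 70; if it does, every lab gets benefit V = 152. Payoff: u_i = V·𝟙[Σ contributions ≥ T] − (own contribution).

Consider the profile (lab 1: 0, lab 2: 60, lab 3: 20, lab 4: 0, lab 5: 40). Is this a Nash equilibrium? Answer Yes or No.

No

Total = 120 ≥ 70: provided.
Lab 1 (pledges 0, payoff 152): pledging 50 → total 170, payoff 102. No gain.
Lab 2 (pledges 60, payoff 92): dropping to 0 → total 60, payoff 0. No gain.
Lab 3 (pledges 20, payoff 132): dropping to 0 → total 100, payoff 152. Profitable deviation.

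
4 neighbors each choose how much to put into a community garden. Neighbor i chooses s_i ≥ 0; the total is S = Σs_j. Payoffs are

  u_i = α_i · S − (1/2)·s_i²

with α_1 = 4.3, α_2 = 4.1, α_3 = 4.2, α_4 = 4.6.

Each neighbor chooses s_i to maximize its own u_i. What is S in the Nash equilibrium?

17.2

Neighbor i's FOC: ∂u_i/∂s_i = α_i − s_i = 0, so s_i* = α_i.
NE contributions = (4.3, 4.1, 4.2, 4.6); S = 17.2.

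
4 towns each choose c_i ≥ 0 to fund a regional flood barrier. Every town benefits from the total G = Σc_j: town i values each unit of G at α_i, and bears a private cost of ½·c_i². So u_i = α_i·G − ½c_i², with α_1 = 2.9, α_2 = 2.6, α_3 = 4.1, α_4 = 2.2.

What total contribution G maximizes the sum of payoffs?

Planner FOC: ∂(Σu_j)/∂c_i = (Σα_j) − c_i = 0, so c_i^SO = Σα_j = 11.8 for every i; G^SO = 47.2.

47.2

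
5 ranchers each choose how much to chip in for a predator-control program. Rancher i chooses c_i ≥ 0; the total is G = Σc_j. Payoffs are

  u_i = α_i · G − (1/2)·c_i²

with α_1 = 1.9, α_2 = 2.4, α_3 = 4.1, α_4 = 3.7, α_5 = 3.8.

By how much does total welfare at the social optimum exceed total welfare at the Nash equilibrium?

Rancher i's FOC: ∂u_i/∂c_i = α_i − c_i = 0, so c_i* = α_i.
NE contributions = (1.9, 2.4, 4.1, 3.7, 3.8); G = 15.9.
W^NE = (Σα)·G − ½Σα_i² = 15.9² − ½·54.31 = 225.655.
Planner sets c_i = Σα_j = 15.9 for every i, so G^SO = 5·15.9 = 79.5.
W^SO = (Σα)·G^SO − ½·5·(Σα)² = (5/2)·15.9² = 632.025.
Deadweight loss = W^SO − W^NE = 406.37.

406.37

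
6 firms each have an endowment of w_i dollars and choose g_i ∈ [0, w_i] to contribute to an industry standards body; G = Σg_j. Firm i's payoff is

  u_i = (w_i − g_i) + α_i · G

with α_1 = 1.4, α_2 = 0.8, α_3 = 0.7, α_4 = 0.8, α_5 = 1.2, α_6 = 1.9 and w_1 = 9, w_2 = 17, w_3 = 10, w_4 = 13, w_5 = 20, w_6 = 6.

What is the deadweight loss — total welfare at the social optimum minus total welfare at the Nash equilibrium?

∂u_i/∂g_i = α_i − 1, so firm i contributes w_i if α_i > 1, else 0.
α_i > 1 for i ∈ {1, 5, 6}; NE contributions (9, 0, 0, 0, 20, 6), G = 35.
W^NE = Σw_i − G^NE + (Σα_i)·G^NE = 75 + 5.8·35 = 278.
Planner: ∂(Σu_j)/∂g_i = Σα_j − 1 = 5.8 > 0, so everyone contributes w_i; G^SO = 75, W^SO = 75 + 5.8·75 = 510.
Deadweight loss = 232.

232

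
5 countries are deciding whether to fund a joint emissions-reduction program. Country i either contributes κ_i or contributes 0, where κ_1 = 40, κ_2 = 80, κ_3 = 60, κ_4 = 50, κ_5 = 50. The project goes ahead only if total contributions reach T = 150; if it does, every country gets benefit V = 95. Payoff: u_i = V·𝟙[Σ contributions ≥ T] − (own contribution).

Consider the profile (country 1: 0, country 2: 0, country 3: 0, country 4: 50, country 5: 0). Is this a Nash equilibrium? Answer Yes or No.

Total = 50 < 150: not provided.
Country 1 (pledges 0, payoff 0): pledging 40 → total 90, payoff -40. No gain.
Country 2 (pledges 0, payoff 0): pledging 80 → total 130, payoff -80. No gain.
Country 3 (pledges 0, payoff 0): pledging 60 → total 110, payoff -60. No gain.
Country 4 (pledges 50, payoff -50): dropping to 0 → total 0, payoff 0. Profitable deviation.

No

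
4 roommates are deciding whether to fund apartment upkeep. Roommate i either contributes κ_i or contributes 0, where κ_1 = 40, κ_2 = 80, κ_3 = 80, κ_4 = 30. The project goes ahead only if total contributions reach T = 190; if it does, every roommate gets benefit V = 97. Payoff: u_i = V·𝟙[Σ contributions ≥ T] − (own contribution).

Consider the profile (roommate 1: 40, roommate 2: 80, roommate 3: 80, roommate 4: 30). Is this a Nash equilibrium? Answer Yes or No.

Total = 230 ≥ 190: provided.
Roommate 1 (pledges 40, payoff 57): dropping to 0 → total 190, payoff 97. Profitable deviation.

No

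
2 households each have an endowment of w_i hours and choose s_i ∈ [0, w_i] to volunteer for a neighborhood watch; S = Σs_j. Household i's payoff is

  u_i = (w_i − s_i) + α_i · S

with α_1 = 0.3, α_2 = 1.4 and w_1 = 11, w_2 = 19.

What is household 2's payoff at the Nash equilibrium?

∂u_i/∂s_i = α_i − 1, so household i contributes w_i if α_i > 1, else 0.
α_i > 1 for i ∈ {2}; NE contributions (0, 19), S = 19.
u_2 = (19 − 19) + 1.4·19 = 26.6.

26.6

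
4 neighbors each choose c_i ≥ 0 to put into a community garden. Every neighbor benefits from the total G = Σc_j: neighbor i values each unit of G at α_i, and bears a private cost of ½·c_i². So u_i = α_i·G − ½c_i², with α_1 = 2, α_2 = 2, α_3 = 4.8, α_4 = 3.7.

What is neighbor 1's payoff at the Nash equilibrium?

23

Neighbor i's FOC: ∂u_i/∂c_i = α_i − c_i = 0, so c_i* = α_i.
NE contributions = (2, 2, 4.8, 3.7); G = 12.5.
u_1 = α_1·G − ½·(c_1)² = 2·12.5 − ½·2² = 23.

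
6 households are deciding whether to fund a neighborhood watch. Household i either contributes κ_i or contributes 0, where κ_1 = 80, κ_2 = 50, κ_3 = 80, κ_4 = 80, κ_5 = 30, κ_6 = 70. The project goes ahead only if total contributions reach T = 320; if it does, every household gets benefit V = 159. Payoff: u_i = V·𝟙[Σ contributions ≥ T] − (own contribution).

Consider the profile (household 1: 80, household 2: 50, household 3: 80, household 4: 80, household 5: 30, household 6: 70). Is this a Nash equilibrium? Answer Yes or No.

Total = 390 ≥ 320: provided.
Household 1 (pledges 80, payoff 79): dropping to 0 → total 310, payoff 0. No gain.
Household 2 (pledges 50, payoff 109): dropping to 0 → total 340, payoff 159. Profitable deviation.

No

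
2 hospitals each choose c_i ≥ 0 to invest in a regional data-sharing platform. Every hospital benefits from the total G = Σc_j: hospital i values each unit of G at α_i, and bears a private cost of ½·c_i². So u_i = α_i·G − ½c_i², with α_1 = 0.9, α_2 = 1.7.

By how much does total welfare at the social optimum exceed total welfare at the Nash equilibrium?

1.85

Hospital i's FOC: ∂u_i/∂c_i = α_i − c_i = 0, so c_i* = α_i.
NE contributions = (0.9, 1.7); G = 2.6.
W^NE = (Σα)·G − ½Σα_i² = 2.6² − ½·3.7 = 4.91.
Planner sets c_i = Σα_j = 2.6 for every i, so G^SO = 2·2.6 = 5.2.
W^SO = (Σα)·G^SO − ½·2·(Σα)² = (2/2)·2.6² = 6.76.
Deadweight loss = W^SO − W^NE = 1.85.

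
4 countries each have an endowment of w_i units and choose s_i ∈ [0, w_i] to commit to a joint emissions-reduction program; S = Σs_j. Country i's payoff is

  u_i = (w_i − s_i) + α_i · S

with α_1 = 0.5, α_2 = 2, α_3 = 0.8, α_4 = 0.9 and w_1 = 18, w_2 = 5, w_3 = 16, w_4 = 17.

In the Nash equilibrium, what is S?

∂u_i/∂s_i = α_i − 1, so country i contributes w_i if α_i > 1, else 0.
α_i > 1 for i ∈ {2}; NE contributions (0, 5, 0, 0), S = 5.

5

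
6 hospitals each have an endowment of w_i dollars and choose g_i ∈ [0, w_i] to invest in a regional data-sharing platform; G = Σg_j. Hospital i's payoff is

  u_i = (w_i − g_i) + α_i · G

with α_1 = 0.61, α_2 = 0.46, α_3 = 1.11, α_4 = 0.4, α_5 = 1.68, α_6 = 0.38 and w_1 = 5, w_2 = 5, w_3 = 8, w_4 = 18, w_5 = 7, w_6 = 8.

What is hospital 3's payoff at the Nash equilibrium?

16.65

∂u_i/∂g_i = α_i − 1, so hospital i contributes w_i if α_i > 1, else 0.
α_i > 1 for i ∈ {3, 5}; NE contributions (0, 0, 8, 0, 7, 0), G = 15.
u_3 = (8 − 8) + 1.11·15 = 16.65.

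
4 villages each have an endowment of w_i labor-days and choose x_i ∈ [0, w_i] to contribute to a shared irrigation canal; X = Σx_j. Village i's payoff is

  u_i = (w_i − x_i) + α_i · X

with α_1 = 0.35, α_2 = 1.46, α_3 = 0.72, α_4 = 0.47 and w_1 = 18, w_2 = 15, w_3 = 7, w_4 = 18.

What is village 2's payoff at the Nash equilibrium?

21.9

∂u_i/∂x_i = α_i − 1, so village i contributes w_i if α_i > 1, else 0.
α_i > 1 for i ∈ {2}; NE contributions (0, 15, 0, 0), X = 15.
u_2 = (15 − 15) + 1.46·15 = 21.9.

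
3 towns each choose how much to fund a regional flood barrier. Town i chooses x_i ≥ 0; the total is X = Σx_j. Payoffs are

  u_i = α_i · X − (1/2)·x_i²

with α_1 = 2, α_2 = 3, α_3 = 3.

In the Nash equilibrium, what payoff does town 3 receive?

19.5

Town i's FOC: ∂u_i/∂x_i = α_i − x_i = 0, so x_i* = α_i.
NE contributions = (2, 3, 3); X = 8.
u_3 = α_3·X − ½·(x_3)² = 3·8 − ½·3² = 19.5.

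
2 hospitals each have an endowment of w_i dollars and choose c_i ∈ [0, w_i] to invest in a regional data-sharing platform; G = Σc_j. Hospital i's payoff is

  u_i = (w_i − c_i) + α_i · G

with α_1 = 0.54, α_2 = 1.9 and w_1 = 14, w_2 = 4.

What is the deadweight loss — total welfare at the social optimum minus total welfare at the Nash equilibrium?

20.16

∂u_i/∂c_i = α_i − 1, so hospital i contributes w_i if α_i > 1, else 0.
α_i > 1 for i ∈ {2}; NE contributions (0, 4), G = 4.
W^NE = Σw_i − G^NE + (Σα_i)·G^NE = 18 + 1.44·4 = 23.76.
Planner: ∂(Σu_j)/∂c_i = Σα_j − 1 = 1.44 > 0, so everyone contributes w_i; G^SO = 18, W^SO = 18 + 1.44·18 = 43.92.
Deadweight loss = 20.16.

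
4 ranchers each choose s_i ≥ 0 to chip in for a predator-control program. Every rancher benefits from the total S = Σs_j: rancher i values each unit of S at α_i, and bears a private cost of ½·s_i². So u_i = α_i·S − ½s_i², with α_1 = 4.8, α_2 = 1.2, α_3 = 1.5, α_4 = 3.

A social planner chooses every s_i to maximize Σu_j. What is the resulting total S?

42

Planner FOC: ∂(Σu_j)/∂s_i = (Σα_j) − s_i = 0, so s_i^SO = Σα_j = 10.5 for every i; S^SO = 42.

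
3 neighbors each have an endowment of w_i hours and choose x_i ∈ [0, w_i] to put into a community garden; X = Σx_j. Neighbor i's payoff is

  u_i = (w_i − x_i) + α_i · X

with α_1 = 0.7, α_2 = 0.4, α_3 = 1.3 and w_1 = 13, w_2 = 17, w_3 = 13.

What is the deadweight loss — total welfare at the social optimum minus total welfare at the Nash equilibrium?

42

∂u_i/∂x_i = α_i − 1, so neighbor i contributes w_i if α_i > 1, else 0.
α_i > 1 for i ∈ {3}; NE contributions (0, 0, 13), X = 13.
W^NE = Σw_i − X^NE + (Σα_i)·X^NE = 43 + 1.4·13 = 61.2.
Planner: ∂(Σu_j)/∂x_i = Σα_j − 1 = 1.4 > 0, so everyone contributes w_i; X^SO = 43, W^SO = 43 + 1.4·43 = 103.2.
Deadweight loss = 42.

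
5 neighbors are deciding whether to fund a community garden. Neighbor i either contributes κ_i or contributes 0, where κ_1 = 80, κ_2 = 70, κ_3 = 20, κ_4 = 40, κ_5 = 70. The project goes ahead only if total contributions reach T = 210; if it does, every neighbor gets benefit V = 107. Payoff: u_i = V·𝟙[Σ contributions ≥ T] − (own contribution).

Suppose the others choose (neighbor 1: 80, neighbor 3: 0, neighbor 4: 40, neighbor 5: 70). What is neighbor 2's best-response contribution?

70

Others' total = 190. Contributing 70 brings total to 260 ≥ 210: gain V − κ_2 = 37.
Best response: 70.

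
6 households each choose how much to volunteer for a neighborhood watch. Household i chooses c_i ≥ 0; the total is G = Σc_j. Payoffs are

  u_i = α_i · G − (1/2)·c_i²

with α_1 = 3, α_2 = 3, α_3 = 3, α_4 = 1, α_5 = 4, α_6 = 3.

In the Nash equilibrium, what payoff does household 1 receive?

Household i's FOC: ∂u_i/∂c_i = α_i − c_i = 0, so c_i* = α_i.
NE contributions = (3, 3, 3, 1, 4, 3); G = 17.
u_1 = α_1·G − ½·(c_1)² = 3·17 − ½·3² = 46.5.

46.5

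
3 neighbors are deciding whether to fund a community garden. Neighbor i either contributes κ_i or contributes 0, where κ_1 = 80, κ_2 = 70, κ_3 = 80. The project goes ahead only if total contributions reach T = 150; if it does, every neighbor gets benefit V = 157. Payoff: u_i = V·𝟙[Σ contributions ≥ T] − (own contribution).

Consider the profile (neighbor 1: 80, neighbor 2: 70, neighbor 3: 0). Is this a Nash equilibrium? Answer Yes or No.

Yes

Total = 150 ≥ 150: provided.
Neighbor 1 (pledges 80, payoff 77): dropping to 0 → total 70, payoff 0. No gain.
Neighbor 2 (pledges 70, payoff 87): dropping to 0 → total 80, payoff 0. No gain.
Neighbor 3 (pledges 0, payoff 157): pledging 80 → total 230, payoff 77. No gain.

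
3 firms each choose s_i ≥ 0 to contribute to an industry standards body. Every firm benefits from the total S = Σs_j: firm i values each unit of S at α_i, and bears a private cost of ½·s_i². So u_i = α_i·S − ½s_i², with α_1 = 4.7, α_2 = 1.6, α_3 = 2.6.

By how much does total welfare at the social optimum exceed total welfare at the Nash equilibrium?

Firm i's FOC: ∂u_i/∂s_i = α_i − s_i = 0, so s_i* = α_i.
NE contributions = (4.7, 1.6, 2.6); S = 8.9.
W^NE = (Σα)·S − ½Σα_i² = 8.9² − ½·31.41 = 63.505.
Planner sets s_i = Σα_j = 8.9 for every i, so S^SO = 3·8.9 = 26.7.
W^SO = (Σα)·S^SO − ½·3·(Σα)² = (3/2)·8.9² = 118.815.
Deadweight loss = W^SO − W^NE = 55.31.

55.31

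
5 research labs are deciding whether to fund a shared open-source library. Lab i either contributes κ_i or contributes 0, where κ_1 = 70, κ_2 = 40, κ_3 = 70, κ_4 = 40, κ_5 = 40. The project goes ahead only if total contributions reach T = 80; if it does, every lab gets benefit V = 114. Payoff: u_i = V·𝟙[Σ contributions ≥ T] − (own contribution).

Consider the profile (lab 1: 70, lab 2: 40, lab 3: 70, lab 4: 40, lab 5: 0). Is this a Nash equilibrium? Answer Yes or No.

No

Total = 220 ≥ 80: provided.
Lab 1 (pledges 70, payoff 44): dropping to 0 → total 150, payoff 114. Profitable deviation.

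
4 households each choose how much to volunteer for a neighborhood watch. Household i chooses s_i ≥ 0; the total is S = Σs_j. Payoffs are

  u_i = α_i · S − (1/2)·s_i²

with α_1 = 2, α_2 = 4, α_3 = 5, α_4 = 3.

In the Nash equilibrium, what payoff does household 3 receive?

57.5

Household i's FOC: ∂u_i/∂s_i = α_i − s_i = 0, so s_i* = α_i.
NE contributions = (2, 4, 5, 3); S = 14.
u_3 = α_3·S − ½·(s_3)² = 5·14 − ½·5² = 57.5.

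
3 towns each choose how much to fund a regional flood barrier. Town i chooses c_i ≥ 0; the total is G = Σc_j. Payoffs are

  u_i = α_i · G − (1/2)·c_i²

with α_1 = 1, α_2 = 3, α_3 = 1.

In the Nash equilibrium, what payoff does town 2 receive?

10.5

Town i's FOC: ∂u_i/∂c_i = α_i − c_i = 0, so c_i* = α_i.
NE contributions = (1, 3, 1); G = 5.
u_2 = α_2·G − ½·(c_2)² = 3·5 − ½·3² = 10.5.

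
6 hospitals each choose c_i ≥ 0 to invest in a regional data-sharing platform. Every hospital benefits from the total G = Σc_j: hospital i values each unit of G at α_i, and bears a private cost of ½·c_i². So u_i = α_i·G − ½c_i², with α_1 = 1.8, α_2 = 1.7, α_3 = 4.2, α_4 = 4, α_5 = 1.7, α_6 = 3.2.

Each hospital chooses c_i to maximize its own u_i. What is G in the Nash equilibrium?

Hospital i's FOC: ∂u_i/∂c_i = α_i − c_i = 0, so c_i* = α_i.
NE contributions = (1.8, 1.7, 4.2, 4, 1.7, 3.2); G = 16.6.

16.6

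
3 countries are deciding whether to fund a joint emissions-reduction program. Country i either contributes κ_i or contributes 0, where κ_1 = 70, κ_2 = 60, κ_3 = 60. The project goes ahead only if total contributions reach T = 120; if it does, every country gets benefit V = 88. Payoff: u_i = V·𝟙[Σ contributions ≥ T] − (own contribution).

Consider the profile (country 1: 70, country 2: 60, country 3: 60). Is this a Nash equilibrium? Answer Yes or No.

Total = 190 ≥ 120: provided.
Country 1 (pledges 70, payoff 18): dropping to 0 → total 120, payoff 88. Profitable deviation.

No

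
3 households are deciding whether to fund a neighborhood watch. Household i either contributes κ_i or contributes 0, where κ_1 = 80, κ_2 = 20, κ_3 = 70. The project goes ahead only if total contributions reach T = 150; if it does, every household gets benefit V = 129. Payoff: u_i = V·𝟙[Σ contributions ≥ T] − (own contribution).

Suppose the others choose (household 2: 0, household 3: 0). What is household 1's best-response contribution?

Others' total = 0. Even contributing 80 gives 80 < 150: no benefit either way.
Best response: 0.

0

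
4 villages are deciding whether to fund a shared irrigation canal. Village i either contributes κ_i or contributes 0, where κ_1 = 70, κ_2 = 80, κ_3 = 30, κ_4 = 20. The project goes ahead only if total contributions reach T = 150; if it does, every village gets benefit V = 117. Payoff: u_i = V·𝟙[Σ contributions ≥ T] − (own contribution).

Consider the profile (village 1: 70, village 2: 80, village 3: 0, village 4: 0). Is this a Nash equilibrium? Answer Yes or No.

Total = 150 ≥ 150: provided.
Village 1 (pledges 70, payoff 47): dropping to 0 → total 80, payoff 0. No gain.
Village 2 (pledges 80, payoff 37): dropping to 0 → total 70, payoff 0. No gain.
Village 3 (pledges 0, payoff 117): pledging 30 → total 180, payoff 87. No gain.
Village 4 (pledges 0, payoff 117): pledging 20 → total 170, payoff 97. No gain.

Yes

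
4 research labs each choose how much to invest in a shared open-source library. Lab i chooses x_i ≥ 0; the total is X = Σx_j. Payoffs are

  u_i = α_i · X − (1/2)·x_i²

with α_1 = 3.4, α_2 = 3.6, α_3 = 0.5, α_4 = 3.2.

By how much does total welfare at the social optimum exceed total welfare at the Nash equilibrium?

131.995

Lab i's FOC: ∂u_i/∂x_i = α_i − x_i = 0, so x_i* = α_i.
NE contributions = (3.4, 3.6, 0.5, 3.2); X = 10.7.
W^NE = (Σα)·X − ½Σα_i² = 10.7² − ½·35.01 = 96.985.
Planner sets x_i = Σα_j = 10.7 for every i, so X^SO = 4·10.7 = 42.8.
W^SO = (Σα)·X^SO − ½·4·(Σα)² = (4/2)·10.7² = 228.98.
Deadweight loss = W^SO − W^NE = 131.995.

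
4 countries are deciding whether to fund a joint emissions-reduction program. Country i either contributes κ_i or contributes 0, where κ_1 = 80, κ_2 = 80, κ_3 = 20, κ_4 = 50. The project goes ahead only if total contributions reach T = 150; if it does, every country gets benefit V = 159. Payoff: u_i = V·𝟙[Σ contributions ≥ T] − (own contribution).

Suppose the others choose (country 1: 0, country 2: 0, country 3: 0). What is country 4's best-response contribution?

Others' total = 0. Even contributing 50 gives 50 < 150: no benefit either way.
Best response: 0.

0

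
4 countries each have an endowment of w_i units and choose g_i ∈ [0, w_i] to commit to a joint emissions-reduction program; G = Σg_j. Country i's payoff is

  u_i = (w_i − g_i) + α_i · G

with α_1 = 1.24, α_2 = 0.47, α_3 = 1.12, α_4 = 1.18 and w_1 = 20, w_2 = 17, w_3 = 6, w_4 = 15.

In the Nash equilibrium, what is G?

∂u_i/∂g_i = α_i − 1, so country i contributes w_i if α_i > 1, else 0.
α_i > 1 for i ∈ {1, 3, 4}; NE contributions (20, 0, 6, 15), G = 41.

41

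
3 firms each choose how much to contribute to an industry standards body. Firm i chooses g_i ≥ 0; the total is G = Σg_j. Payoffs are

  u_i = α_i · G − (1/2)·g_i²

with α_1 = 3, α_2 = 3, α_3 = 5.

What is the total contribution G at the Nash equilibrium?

Firm i's FOC: ∂u_i/∂g_i = α_i − g_i = 0, so g_i* = α_i.
NE contributions = (3, 3, 5); G = 11.

11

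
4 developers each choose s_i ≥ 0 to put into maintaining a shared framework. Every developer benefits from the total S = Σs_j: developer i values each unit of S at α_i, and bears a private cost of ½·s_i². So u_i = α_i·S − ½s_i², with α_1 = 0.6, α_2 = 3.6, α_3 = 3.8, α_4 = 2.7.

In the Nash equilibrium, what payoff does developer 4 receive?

Developer i's FOC: ∂u_i/∂s_i = α_i − s_i = 0, so s_i* = α_i.
NE contributions = (0.6, 3.6, 3.8, 2.7); S = 10.7.
u_4 = α_4·S − ½·(s_4)² = 2.7·10.7 − ½·2.7² = 25.245.

25.245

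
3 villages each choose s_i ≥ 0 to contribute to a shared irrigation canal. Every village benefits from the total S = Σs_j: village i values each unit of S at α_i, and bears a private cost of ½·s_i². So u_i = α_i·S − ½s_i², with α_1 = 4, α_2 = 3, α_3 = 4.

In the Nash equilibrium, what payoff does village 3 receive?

36

Village i's FOC: ∂u_i/∂s_i = α_i − s_i = 0, so s_i* = α_i.
NE contributions = (4, 3, 4); S = 11.
u_3 = α_3·S − ½·(s_3)² = 4·11 − ½·4² = 36.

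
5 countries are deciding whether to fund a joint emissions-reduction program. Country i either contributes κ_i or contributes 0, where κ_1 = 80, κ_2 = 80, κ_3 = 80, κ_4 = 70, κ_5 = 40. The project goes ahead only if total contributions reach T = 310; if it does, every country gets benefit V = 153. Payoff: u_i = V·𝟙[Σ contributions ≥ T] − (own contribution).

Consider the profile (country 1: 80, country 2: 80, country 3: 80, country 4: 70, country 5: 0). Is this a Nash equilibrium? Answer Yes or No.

Total = 310 ≥ 310: provided.
Country 1 (pledges 80, payoff 73): dropping to 0 → total 230, payoff 0. No gain.
Country 2 (pledges 80, payoff 73): dropping to 0 → total 230, payoff 0. No gain.
Country 3 (pledges 80, payoff 73): dropping to 0 → total 230, payoff 0. No gain.
Country 4 (pledges 70, payoff 83): dropping to 0 → total 240, payoff 0. No gain.
Country 5 (pledges 0, payoff 153): pledging 40 → total 350, payoff 113. No gain.

Yes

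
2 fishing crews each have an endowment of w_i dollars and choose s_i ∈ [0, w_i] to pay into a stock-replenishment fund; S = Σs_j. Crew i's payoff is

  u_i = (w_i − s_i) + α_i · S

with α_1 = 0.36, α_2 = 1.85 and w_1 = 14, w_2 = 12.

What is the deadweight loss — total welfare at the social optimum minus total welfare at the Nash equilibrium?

16.94

∂u_i/∂s_i = α_i − 1, so crew i contributes w_i if α_i > 1, else 0.
α_i > 1 for i ∈ {2}; NE contributions (0, 12), S = 12.
W^NE = Σw_i − S^NE + (Σα_i)·S^NE = 26 + 1.21·12 = 40.52.
Planner: ∂(Σu_j)/∂s_i = Σα_j − 1 = 1.21 > 0, so everyone contributes w_i; S^SO = 26, W^SO = 26 + 1.21·26 = 57.46.
Deadweight loss = 16.94.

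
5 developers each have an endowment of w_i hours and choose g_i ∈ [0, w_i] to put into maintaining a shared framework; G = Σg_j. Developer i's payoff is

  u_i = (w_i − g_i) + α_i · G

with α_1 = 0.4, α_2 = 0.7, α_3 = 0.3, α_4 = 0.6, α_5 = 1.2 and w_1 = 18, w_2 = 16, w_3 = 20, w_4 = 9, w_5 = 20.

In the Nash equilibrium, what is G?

∂u_i/∂g_i = α_i − 1, so developer i contributes w_i if α_i > 1, else 0.
α_i > 1 for i ∈ {5}; NE contributions (0, 0, 0, 0, 20), G = 20.

20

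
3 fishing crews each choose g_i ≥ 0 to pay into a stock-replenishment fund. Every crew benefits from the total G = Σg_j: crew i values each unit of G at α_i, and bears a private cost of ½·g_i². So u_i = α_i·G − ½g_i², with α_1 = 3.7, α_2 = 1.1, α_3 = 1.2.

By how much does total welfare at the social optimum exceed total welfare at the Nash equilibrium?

26.17

Crew i's FOC: ∂u_i/∂g_i = α_i − g_i = 0, so g_i* = α_i.
NE contributions = (3.7, 1.1, 1.2); G = 6.
W^NE = (Σα)·G − ½Σα_i² = 6² − ½·16.34 = 27.83.
Planner sets g_i = Σα_j = 6 for every i, so G^SO = 3·6 = 18.
W^SO = (Σα)·G^SO − ½·3·(Σα)² = (3/2)·6² = 54.
Deadweight loss = W^SO − W^NE = 26.17.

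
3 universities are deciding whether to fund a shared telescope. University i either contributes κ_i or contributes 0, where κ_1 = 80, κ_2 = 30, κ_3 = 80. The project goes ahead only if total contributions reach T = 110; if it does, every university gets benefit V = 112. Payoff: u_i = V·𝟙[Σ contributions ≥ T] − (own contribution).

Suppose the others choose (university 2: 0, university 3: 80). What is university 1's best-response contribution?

80

Others' total = 80. Contributing 80 brings total to 160 ≥ 110: gain V − κ_1 = 32.
Best response: 80.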